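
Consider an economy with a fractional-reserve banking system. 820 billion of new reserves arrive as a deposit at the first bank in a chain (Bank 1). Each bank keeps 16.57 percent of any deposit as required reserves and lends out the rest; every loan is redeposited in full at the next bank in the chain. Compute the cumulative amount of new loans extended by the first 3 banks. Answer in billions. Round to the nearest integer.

Bank i lends (1 − rr)^i of the original deposit: Bank 1 lends 820·0.8343 = 684.1260, Bank 2 lends 820·0.8343² ≈ 570.7663, and so on.
Summing a geometric series: total = 820·[0.8343·(1 − 0.8343^3) / (1 − 0.8343)] ≈ 1731.0827 billion.

1731 billion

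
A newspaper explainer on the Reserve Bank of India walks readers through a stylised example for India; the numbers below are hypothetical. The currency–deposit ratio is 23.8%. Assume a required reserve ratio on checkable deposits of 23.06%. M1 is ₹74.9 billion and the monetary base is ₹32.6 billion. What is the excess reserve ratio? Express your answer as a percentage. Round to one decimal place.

Using m = M/MB = 74.9/32.6 ≈ 2.297546. Since m = (1 + c)/(c + rr + e), the denominator satisfies c + rr + e = (1 + c)/m = (1 + 0.238) / 2.297546 ≈ 0.538836.
With c = 0.238 and rr = 0.2306, the excess reserve ratio is 0.538836 − 0.238 − 0.2306 = 0.070236.

7.0%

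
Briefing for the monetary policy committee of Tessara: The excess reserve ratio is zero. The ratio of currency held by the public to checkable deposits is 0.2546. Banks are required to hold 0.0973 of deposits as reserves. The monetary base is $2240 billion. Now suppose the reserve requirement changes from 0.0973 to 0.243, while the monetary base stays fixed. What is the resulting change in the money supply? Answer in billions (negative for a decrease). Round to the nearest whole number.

Initially m₁ = (1 + 0.2546) / (0.0973 + 0.2546) ≈ 3.56522, so M₁ = 3.56522 × 2240 = 7986.0928 billion.
After the change m₂ = (1 + 0.2546) / (0.243 + 0.2546) ≈ 2.52130, so M₂ = 2.52130 × 2240 = 5647.712 billion.
ΔM = M₂ − M₁ = 5647.712 − 7986.0928 = -2338.3808 billion.

-2338 billion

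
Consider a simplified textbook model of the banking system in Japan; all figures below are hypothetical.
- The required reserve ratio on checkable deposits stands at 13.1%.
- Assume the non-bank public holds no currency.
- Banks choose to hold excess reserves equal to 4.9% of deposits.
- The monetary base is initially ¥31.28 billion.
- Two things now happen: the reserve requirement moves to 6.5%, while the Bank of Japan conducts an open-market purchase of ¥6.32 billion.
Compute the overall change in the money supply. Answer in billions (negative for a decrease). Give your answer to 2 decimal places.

Before: m₁ = 1 / (0.131 + 0.049) ≈ 5.55556, MB₁ = 31.28, so M₁ = 5.55556 × 31.28 ≈ 173.7779 billion.
After: m₂ = 1 / (0.065 + 0.049) ≈ 8.77193, MB₂ = 31.28 + 6.32 = 37.6, so M₂ = 8.77193 × 37.6 ≈ 329.8246 billion.
ΔM = M₂ − M₁ = 329.8246 − 173.7779 = 156.0467 billion.

¥156.05 billion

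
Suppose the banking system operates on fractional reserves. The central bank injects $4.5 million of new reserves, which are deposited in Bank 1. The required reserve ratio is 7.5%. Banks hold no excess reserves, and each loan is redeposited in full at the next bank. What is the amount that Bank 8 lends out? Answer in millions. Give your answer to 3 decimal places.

$2.412 million

Each bank lends a fraction (1 − rr) = 0.9250 of the deposit it receives, so Bank 8 receives 4.5·0.9250^7 and lends 4.5·0.9250^8 ≈ 2.4118 million.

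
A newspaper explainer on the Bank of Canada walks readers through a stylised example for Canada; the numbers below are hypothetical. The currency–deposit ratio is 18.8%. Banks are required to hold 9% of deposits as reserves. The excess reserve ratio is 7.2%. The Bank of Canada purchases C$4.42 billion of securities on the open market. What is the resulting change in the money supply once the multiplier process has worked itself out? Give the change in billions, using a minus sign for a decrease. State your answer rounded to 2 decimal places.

C$15.00 billion

The money multiplier is m = (1 + c) / (rr + e + c) = (1 + 0.188) / (0.09 + 0.072 + 0.188) ≈ 3.3943.
The purchase adds 4.42 billion of base, so ΔM = m × ΔMB = 3.3943 × (+4.42) ≈ 15.0028 billion.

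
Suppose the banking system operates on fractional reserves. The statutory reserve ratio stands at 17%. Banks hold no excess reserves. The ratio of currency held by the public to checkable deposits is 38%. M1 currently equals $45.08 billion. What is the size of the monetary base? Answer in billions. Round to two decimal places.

$17.97 billion

The money multiplier is m = (1 + c) / (rr + c) = (1 + 0.38) / (0.17 + 0.38) ≈ 2.50909.
MB = M / m = 45.08 / 2.50909 ≈ 17.9667 billion.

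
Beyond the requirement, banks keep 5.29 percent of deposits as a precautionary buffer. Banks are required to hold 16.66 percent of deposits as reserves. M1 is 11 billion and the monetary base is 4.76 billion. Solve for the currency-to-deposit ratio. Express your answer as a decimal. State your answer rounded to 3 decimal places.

0.376

Using m = M/MB = 11/4.76 ≈ 2.310924. From m = (1 + c)/(c + rr + e), rearranging gives 1 + c = m·(c + rr + e), so c·(1 − m) = m·(rr + e) − 1.
Hence c = [m·(rr + e) − 1]/(1 − m) = [2.310924 × (0.1666 + 0.0529) − 1] / (1 − 2.310924) ≈ 0.375882.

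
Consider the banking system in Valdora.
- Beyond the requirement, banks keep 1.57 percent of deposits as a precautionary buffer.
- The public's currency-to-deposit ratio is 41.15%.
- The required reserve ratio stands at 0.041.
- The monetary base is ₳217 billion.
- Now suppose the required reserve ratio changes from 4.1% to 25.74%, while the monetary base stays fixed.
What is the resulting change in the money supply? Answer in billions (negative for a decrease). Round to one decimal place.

-206.8 billion

Initially m₁ = (1 + 0.4115) / (0.041 + 0.0157 + 0.4115) ≈ 3.01474, so M₁ = 3.01474 × 217 ≈ 654.1986 billion.
After the change m₂ = (1 + 0.4115) / (0.2574 + 0.0157 + 0.4115) ≈ 2.06179, so M₂ = 2.06179 × 217 ≈ 447.4084 billion.
ΔM = M₂ − M₁ = 447.4084 − 654.1986 = -206.7902 billion.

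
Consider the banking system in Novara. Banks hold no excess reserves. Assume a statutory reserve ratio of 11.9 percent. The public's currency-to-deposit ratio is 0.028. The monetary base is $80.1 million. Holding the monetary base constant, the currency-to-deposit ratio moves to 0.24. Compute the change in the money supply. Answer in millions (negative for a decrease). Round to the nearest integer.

Initially m₁ = (1 + 0.028) / (0.119 + 0.028) ≈ 6.9932, so M₁ = 6.9932 × 80.1 ≈ 560.1553 million.
After the change m₂ = (1 + 0.24) / (0.119 + 0.24) ≈ 3.4540, so M₂ = 3.4540 × 80.1 = 276.6654 million.
ΔM = M₂ − M₁ = 276.6654 − 560.1553 = -283.4899 million.

-283 million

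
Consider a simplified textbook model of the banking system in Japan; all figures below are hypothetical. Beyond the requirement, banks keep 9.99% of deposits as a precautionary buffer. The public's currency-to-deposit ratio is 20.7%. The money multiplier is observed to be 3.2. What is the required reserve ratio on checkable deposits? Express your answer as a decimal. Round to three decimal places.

Using m = 3.2. Since m = (1 + c)/(c + rr + e), the denominator satisfies c + rr + e = (1 + c)/m = (1 + 0.207) / 3.2 ≈ 0.377188.
With c = 0.207 and e = 0.0999, the required reserve ratio on checkable deposits is 0.377188 − 0.207 − 0.0999 = 0.070288.

0.070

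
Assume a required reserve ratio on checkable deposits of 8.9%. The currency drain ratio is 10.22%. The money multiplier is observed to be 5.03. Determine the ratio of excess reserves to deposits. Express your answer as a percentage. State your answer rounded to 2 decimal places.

Using m = 5.03. Since m = (1 + c)/(c + rr + e), the denominator satisfies c + rr + e = (1 + c)/m = (1 + 0.1022) / 5.03 ≈ 0.219125.
With c = 0.1022 and rr = 0.089, the ratio of excess reserves to deposits is 0.219125 − 0.1022 − 0.089 = 0.027925.

2.79%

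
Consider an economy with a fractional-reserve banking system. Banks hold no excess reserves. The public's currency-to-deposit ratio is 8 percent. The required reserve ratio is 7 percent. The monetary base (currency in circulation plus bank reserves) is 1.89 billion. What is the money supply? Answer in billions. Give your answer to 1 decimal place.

The money multiplier is m = (1 + c) / (rr + c) = (1 + 0.08) / (0.07 + 0.08) = 7.2.
So M = m × MB = 7.2 × 1.89 = 13.608 billion.

13.6 billion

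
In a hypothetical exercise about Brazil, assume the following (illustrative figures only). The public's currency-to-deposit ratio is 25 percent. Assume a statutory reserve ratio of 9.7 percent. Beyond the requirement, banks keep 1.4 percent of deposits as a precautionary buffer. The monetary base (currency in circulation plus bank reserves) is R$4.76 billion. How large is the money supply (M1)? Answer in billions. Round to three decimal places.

The money multiplier is m = (1 + c) / (rr + e + c) = (1 + 0.25) / (0.097 + 0.014 + 0.25) ≈ 3.46260.
So M = m × MB = 3.46260 × 4.76 ≈ 16.482 billion.

R$16.482 billion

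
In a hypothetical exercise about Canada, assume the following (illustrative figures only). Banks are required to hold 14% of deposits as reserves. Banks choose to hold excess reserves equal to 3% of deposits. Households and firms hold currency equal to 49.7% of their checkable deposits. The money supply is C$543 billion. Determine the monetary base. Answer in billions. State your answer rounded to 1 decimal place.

C$241.9 billion

The money multiplier is m = (1 + c) / (rr + e + c) = (1 + 0.497) / (0.14 + 0.03 + 0.497) ≈ 2.24438.
MB = M / m = 543 / 2.24438 ≈ 241.9376 billion.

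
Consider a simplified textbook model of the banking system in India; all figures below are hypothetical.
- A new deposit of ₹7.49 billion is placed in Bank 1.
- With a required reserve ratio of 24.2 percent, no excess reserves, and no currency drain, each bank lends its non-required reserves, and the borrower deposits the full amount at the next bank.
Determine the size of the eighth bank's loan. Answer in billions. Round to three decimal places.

₹0.816 billion

Each bank lends a fraction (1 − rr) = 0.7580 of the deposit it receives, so Bank 8 receives 7.49·0.7580^7 and lends 7.49·0.7580^8 ≈ 0.8163 billion.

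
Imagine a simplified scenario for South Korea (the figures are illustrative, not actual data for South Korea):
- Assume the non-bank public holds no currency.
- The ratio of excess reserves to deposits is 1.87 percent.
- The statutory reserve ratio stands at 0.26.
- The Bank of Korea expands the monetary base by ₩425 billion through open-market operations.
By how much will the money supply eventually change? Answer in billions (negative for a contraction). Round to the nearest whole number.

₩1525 billion

The money multiplier is m = 1 / (rr + e) = 1 / (0.26 + 0.0187) ≈ 3.5881.
The purchase adds 425 billion of base, so ΔM = m × ΔMB = 3.5881 × (+425) = 1524.9425 billion.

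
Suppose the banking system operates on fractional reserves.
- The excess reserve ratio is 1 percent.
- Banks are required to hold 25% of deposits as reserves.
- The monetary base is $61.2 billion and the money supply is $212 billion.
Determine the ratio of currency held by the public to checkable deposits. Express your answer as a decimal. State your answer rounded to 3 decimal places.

0.040

Using m = M/MB = 212/61.2 ≈ 3.464052. From m = (1 + c)/(c + rr + e), rearranging gives 1 + c = m·(c + rr + e), so c·(1 − m) = m·(rr + e) − 1.
Hence c = [m·(rr + e) − 1]/(1 − m) = [3.464052 × (0.25 + 0.01) − 1] / (1 − 3.464052) ≈ 0.040318.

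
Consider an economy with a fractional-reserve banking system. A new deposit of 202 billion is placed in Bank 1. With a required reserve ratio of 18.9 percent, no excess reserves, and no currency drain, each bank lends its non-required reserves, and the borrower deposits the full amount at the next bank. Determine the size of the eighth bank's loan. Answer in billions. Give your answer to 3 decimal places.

37.802 billion

Each bank lends a fraction (1 − rr) = 0.8110 of the deposit it receives, so Bank 8 receives 202·0.8110^7 and lends 202·0.8110^8 ≈ 37.8023 billion.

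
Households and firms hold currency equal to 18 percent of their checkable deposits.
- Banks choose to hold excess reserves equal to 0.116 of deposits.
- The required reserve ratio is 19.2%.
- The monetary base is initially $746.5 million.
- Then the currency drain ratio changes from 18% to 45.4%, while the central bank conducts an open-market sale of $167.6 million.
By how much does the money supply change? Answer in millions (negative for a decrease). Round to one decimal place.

Before: m₁ = (1 + 0.18) / (0.192 + 0.116 + 0.18) ≈ 2.41803, MB₁ = 746.5, so M₁ = 2.41803 × 746.5 ≈ 1805.0594 million.
After: m₂ = (1 + 0.454) / (0.192 + 0.116 + 0.454) ≈ 1.90814, MB₂ = 746.5 − 167.6 = 578.9, so M₂ = 1.90814 × 578.9 ≈ 1104.6222 million.
ΔM = M₂ − M₁ = 1104.6222 − 1805.0594 = -700.4372 million.

-700.4 million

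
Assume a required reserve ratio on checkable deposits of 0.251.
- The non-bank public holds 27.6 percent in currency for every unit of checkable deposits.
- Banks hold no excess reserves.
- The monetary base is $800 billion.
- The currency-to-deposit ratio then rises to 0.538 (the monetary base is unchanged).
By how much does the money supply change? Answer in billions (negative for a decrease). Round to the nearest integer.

Initially m₁ = (1 + 0.276) / (0.251 + 0.276) ≈ 2.4213, so M₁ = 2.4213 × 800 = 1937.04 billion.
After the change m₂ = (1 + 0.538) / (0.251 + 0.538) ≈ 1.9493, so M₂ = 1.9493 × 800 = 1559.44 billion.
ΔM = M₂ − M₁ = 1559.44 − 1937.04 = -377.6 billion.

-378 billion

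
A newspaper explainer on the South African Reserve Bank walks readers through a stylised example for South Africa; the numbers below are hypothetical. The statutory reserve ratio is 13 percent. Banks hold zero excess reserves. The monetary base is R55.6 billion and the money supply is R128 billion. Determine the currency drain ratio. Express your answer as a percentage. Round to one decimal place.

53.8%

Using m = M/MB = 128/55.6 ≈ 2.302158. From m = (1 + c)/(c + rr + e), rearranging gives 1 + c = m·(c + rr + e), so c·(1 − m) = m·(rr + e) − 1.
Hence c = [m·(rr + e) − 1]/(1 − m) = [2.302158 × (0.13 + 0) − 1] / (1 − 2.302158) ≈ 0.538122.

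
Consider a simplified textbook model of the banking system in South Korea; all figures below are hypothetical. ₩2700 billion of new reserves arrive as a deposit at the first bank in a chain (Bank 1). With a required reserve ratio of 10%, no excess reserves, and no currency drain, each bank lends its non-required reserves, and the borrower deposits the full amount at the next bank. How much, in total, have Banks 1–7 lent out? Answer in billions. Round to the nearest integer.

Bank i lends (1 − rr)^i of the original deposit: Bank 1 lends 2700·0.9000 = 2430.0000, Bank 2 lends 2700·0.9000² = 2187.0000, and so on.
Summing a geometric series: total = 2700·[0.9000·(1 − 0.9000^7) / (1 − 0.9000)] ≈ 12677.3853 billion.

₩12677 billion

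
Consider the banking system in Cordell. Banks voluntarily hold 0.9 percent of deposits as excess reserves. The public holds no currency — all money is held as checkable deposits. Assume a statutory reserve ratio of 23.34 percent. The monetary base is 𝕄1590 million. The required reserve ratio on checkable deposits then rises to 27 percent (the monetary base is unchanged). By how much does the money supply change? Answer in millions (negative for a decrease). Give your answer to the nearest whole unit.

Initially m₁ = 1 / (0.2334 + 0.009) ≈ 4.12541, so M₁ = 4.12541 × 1590 = 6559.4019 million.
After the change m₂ = 1 / (0.27 + 0.009) ≈ 3.58423, so M₂ = 3.58423 × 1590 = 5698.9257 million.
ΔM = M₂ − M₁ = 5698.9257 − 6559.4019 = -860.4762 million.

-860 million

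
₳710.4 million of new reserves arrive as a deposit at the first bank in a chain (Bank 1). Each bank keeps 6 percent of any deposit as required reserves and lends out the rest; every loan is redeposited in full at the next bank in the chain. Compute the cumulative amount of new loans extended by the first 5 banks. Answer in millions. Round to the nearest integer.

₳2962 million

Bank i lends (1 − rr)^i of the original deposit: Bank 1 lends 710.4·0.9400 = 667.7760, Bank 2 lends 710.4·0.9400² ≈ 627.7094, and so on.
Summing a geometric series: total = 710.4·[0.9400·(1 − 0.9400^5) / (1 − 0.9400)] ≈ 2961.5418 million.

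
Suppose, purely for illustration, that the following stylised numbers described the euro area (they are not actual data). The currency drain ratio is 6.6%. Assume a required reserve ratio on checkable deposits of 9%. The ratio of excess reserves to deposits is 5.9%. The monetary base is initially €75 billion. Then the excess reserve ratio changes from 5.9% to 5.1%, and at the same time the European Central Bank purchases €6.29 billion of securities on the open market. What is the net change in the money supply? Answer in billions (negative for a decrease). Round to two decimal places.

Before: m₁ = (1 + 0.066) / (0.09 + 0.059 + 0.066) ≈ 4.95814, MB₁ = 75, so M₁ = 4.95814 × 75 = 371.8605 billion.
After: m₂ = (1 + 0.066) / (0.09 + 0.051 + 0.066) ≈ 5.14976, MB₂ = 75 + 6.29 = 81.29, so M₂ = 5.14976 × 81.29 ≈ 418.624 billion.
ΔM = M₂ − M₁ = 418.624 − 371.8605 = 46.7635 billion.

€46.76 billion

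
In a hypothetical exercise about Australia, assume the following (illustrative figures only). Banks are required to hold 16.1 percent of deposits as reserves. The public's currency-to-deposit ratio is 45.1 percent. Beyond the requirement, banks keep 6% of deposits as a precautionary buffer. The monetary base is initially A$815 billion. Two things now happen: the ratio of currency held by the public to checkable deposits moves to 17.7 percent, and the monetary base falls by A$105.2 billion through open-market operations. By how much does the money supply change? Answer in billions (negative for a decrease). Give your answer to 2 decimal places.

A$339.31 billion

Before: m₁ = (1 + 0.451) / (0.161 + 0.06 + 0.451) ≈ 2.159226, MB₁ = 815, so M₁ = 2.159226 × 815 ≈ 1759.7692 billion.
After: m₂ = (1 + 0.177) / (0.161 + 0.06 + 0.177) ≈ 2.957286, MB₂ = 815 − 105.2 = 709.8, so M₂ = 2.957286 × 709.8 ≈ 2099.0816 billion.
ΔM = M₂ − M₁ = 2099.0816 − 1759.7692 = 339.3124 billion.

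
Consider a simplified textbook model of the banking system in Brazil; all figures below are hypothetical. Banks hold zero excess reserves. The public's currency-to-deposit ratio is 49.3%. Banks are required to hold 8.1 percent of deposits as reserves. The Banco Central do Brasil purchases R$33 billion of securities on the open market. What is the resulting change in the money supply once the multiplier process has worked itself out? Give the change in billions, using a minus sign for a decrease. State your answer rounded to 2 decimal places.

The money multiplier is m = (1 + c) / (rr + c) = (1 + 0.493) / (0.081 + 0.493) ≈ 2.60105.
The purchase adds 33 billion of base, so ΔM = m × ΔMB = 2.60105 × (+33) ≈ 85.8346 billion.

R$85.83 billion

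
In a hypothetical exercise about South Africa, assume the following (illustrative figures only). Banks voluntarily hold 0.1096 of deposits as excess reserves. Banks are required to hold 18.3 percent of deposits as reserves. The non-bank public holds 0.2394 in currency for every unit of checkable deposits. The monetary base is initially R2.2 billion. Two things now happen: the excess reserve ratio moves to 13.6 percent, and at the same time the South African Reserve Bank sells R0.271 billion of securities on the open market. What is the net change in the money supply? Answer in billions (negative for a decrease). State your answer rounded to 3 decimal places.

Before: m₁ = (1 + 0.2394) / (0.183 + 0.1096 + 0.2394) ≈ 2.32970, MB₁ = 2.2, so M₁ = 2.32970 × 2.2 ≈ 5.1253 billion.
After: m₂ = (1 + 0.2394) / (0.183 + 0.136 + 0.2394) ≈ 2.21956, MB₂ = 2.2 − 0.271 = 1.929, so M₂ = 2.21956 × 1.929 ≈ 4.2815 billion.
ΔM = M₂ − M₁ = 4.2815 − 5.1253 = -0.8438 billion.

-0.844 billion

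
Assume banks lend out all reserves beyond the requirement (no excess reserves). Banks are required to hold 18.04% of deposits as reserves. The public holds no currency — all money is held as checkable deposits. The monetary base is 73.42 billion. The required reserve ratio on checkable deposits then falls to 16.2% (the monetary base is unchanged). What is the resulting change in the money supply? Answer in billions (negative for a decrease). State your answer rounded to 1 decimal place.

46.2 billion

Initially m₁ = 1 / (0.1804) ≈ 5.5432, so M₁ = 5.5432 × 73.42 ≈ 406.9817 billion.
After the change m₂ = 1 / (0.162) ≈ 6.1728, so M₂ = 6.1728 × 73.42 ≈ 453.207 billion.
ΔM = M₂ − M₁ = 453.207 − 406.9817 = 46.2253 billion.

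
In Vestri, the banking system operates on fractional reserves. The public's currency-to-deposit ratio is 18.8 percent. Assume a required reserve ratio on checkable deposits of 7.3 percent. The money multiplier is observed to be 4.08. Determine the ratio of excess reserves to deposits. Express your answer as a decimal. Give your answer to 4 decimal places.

0.0302

Using m = 4.08. Since m = (1 + c)/(c + rr + e), the denominator satisfies c + rr + e = (1 + c)/m = (1 + 0.188) / 4.08 ≈ 0.291176.
With c = 0.188 and rr = 0.073, the ratio of excess reserves to deposits is 0.291176 − 0.188 − 0.073 = 0.030176.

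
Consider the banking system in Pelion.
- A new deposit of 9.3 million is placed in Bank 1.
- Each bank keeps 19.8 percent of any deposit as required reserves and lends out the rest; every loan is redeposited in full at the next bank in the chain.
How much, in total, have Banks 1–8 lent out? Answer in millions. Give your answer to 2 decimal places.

31.22 million

Bank i lends (1 − rr)^i of the original deposit: Bank 1 lends 9.3·0.8020 = 7.4586, Bank 2 lends 9.3·0.8020² ≈ 5.9818, and so on.
Summing a geometric series: total = 9.3·[0.8020·(1 − 0.8020^8) / (1 − 0.8020)] ≈ 31.2223 million.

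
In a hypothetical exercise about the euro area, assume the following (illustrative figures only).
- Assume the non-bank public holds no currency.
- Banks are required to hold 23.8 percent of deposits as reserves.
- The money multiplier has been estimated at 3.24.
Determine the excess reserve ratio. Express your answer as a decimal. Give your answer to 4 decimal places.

0.0706

Using m = 3.24. Since m = (1 + c)/(c + rr + e), the denominator satisfies c + rr + e = (1 + c)/m = (1 + 0) / 3.24 ≈ 0.308642.
With c = 0 and rr = 0.238, the excess reserve ratio is 0.308642 − 0 − 0.238 = 0.070642.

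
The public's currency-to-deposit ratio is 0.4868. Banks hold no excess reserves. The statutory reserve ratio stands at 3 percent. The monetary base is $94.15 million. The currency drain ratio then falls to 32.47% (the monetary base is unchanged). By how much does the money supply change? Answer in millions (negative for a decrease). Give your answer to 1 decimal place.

Initially m₁ = (1 + 0.4868) / (0.03 + 0.4868) ≈ 2.8769, so M₁ = 2.8769 × 94.15 ≈ 270.8601 million.
After the change m₂ = (1 + 0.3247) / (0.03 + 0.3247) ≈ 3.7347, so M₂ = 3.7347 × 94.15 ≈ 351.622 million.
ΔM = M₂ − M₁ = 351.622 − 270.8601 = 80.7619 million.

$80.8 million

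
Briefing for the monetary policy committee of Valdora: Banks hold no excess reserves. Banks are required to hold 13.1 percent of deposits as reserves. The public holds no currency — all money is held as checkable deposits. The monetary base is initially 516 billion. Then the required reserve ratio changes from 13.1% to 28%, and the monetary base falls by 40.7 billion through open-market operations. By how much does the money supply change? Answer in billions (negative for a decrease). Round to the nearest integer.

-2241 billion

Before: m₁ = 1 / (0.131) ≈ 7.6336, MB₁ = 516, so M₁ = 7.6336 × 516 = 3938.9376 billion.
After: m₂ = 1 / (0.28) ≈ 3.5714, MB₂ = 516 − 40.7 = 475.3, so M₂ = 3.5714 × 475.3 ≈ 1697.4864 billion.
ΔM = M₂ − M₁ = 1697.4864 − 3938.9376 = -2241.4512 billion.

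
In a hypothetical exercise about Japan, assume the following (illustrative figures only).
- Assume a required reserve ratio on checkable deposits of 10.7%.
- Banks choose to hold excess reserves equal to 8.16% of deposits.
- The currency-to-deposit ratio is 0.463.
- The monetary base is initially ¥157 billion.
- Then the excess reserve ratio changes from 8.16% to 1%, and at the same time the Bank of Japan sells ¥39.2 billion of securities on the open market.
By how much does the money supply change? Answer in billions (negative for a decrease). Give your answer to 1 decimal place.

-55.4 billion

Before: m₁ = (1 + 0.463) / (0.107 + 0.0816 + 0.463) ≈ 2.24524, MB₁ = 157, so M₁ = 2.24524 × 157 ≈ 352.5027 billion.
After: m₂ = (1 + 0.463) / (0.107 + 0.01 + 0.463) ≈ 2.52241, MB₂ = 157 − 39.2 = 117.8, so M₂ = 2.52241 × 117.8 ≈ 297.1399 billion.
ΔM = M₂ − M₁ = 297.1399 − 352.5027 = -55.3628 billion.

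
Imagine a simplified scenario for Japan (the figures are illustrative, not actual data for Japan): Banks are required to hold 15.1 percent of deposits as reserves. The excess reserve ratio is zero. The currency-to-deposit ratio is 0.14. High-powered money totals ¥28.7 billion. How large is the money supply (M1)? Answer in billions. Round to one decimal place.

The money multiplier is m = (1 + c) / (rr + c) = (1 + 0.14) / (0.151 + 0.14) ≈ 3.9175.
So M = m × MB = 3.9175 × 28.7 ≈ 112.4322 billion.

¥112.4 billion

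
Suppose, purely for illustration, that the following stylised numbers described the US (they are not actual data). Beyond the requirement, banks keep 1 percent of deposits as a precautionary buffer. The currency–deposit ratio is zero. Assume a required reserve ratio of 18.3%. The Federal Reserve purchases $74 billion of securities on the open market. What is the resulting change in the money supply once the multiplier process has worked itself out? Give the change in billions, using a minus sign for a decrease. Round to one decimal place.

The money multiplier is m = 1 / (rr + e) = 1 / (0.183 + 0.01) ≈ 5.1813.
The purchase adds 74 billion of base, so ΔM = m × ΔMB = 5.1813 × (+74) = 383.4162 billion.

$383.4 billion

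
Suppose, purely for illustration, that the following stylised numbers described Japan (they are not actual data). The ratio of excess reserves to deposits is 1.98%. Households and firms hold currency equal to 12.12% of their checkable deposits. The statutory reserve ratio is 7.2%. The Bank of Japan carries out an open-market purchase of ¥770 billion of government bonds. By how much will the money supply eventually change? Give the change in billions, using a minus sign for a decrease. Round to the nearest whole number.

¥4053 billion

The money multiplier is m = (1 + c) / (rr + e + c) = (1 + 0.1212) / (0.072 + 0.0198 + 0.1212) ≈ 5.2638.
The purchase adds 770 billion of base, so ΔM = m × ΔMB = 5.2638 × (+770) = 4053.126 billion.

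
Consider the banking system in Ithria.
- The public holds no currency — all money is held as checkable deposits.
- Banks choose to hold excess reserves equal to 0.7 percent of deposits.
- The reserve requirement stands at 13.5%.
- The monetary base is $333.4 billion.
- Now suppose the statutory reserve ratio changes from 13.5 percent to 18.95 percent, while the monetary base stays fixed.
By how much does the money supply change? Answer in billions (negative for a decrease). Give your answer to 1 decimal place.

-651.2 billion

Initially m₁ = 1 / (0.135 + 0.007) ≈ 7.04225, so M₁ = 7.04225 × 333.4 ≈ 2347.8861 billion.
After the change m₂ = 1 / (0.1895 + 0.007) ≈ 5.08906, so M₂ = 5.08906 × 333.4 ≈ 1696.6926 billion.
ΔM = M₂ − M₁ = 1696.6926 − 2347.8861 = -651.1935 billion.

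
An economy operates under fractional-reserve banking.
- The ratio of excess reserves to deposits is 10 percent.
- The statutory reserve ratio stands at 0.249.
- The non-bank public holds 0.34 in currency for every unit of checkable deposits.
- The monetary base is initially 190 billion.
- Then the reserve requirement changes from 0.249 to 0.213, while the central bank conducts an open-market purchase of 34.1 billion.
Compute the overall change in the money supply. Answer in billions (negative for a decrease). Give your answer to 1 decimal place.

Before: m₁ = (1 + 0.34) / (0.249 + 0.1 + 0.34) ≈ 1.94485, MB₁ = 190, so M₁ = 1.94485 × 190 = 369.5215 billion.
After: m₂ = (1 + 0.34) / (0.213 + 0.1 + 0.34) ≈ 2.05207, MB₂ = 190 + 34.1 = 224.1, so M₂ = 2.05207 × 224.1 ≈ 459.8689 billion.
ΔM = M₂ − M₁ = 459.8689 − 369.5215 = 90.3474 billion.

90.3 billion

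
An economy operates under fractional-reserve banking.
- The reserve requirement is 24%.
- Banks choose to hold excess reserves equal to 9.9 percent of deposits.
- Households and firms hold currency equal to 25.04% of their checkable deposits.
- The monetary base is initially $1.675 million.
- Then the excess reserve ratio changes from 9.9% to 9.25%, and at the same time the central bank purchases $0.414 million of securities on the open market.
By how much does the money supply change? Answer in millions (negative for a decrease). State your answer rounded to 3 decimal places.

Before: m₁ = (1 + 0.2504) / (0.24 + 0.099 + 0.2504) ≈ 2.12148, MB₁ = 1.675, so M₁ = 2.12148 × 1.675 ≈ 3.5535 million.
After: m₂ = (1 + 0.2504) / (0.24 + 0.0925 + 0.2504) ≈ 2.14514, MB₂ = 1.675 + 0.414 = 2.089, so M₂ = 2.14514 × 2.089 ≈ 4.4812 million.
ΔM = M₂ − M₁ = 4.4812 − 3.5535 = 0.9277 million.

$0.928 million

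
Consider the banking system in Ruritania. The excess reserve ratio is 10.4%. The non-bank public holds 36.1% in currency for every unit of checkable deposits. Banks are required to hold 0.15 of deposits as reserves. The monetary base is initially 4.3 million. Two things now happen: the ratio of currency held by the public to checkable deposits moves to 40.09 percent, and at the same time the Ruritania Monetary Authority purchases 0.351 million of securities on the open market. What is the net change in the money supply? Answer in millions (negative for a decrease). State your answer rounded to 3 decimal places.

Before: m₁ = (1 + 0.361) / (0.15 + 0.104 + 0.361) ≈ 2.21301, MB₁ = 4.3, so M₁ = 2.21301 × 4.3 ≈ 9.5159 million.
After: m₂ = (1 + 0.4009) / (0.15 + 0.104 + 0.4009) ≈ 2.13911, MB₂ = 4.3 + 0.351 = 4.651, so M₂ = 2.13911 × 4.651 ≈ 9.949 million.
ΔM = M₂ − M₁ = 9.949 − 9.5159 = 0.4331 million.

0.433 million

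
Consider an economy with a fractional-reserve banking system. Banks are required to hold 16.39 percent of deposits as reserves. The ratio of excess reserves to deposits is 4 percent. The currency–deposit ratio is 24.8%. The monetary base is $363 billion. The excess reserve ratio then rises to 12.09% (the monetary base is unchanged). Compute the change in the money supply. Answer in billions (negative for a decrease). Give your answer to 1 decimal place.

-152.2 billion

Initially m₁ = (1 + 0.248) / (0.1639 + 0.04 + 0.248) ≈ 2.76167, so M₁ = 2.76167 × 363 ≈ 1002.4862 billion.
After the change m₂ = (1 + 0.248) / (0.1639 + 0.1209 + 0.248) ≈ 2.34234, so M₂ = 2.34234 × 363 ≈ 850.2694 billion.
ΔM = M₂ − M₁ = 850.2694 − 1002.4862 = -152.2168 billion.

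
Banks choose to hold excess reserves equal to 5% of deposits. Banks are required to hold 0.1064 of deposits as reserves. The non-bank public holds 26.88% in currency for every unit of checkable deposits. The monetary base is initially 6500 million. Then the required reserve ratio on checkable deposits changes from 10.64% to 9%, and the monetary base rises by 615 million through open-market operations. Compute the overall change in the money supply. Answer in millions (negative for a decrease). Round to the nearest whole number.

Before: m₁ = (1 + 0.2688) / (0.1064 + 0.05 + 0.2688) ≈ 2.98401, MB₁ = 6500, so M₁ = 2.98401 × 6500 = 19396.065 million.
After: m₂ = (1 + 0.2688) / (0.09 + 0.05 + 0.2688) ≈ 3.10372, MB₂ = 6500 + 615 = 7115, so M₂ = 3.10372 × 7115 = 22082.9678 million.
ΔM = M₂ − M₁ = 22082.9678 − 19396.065 = 2686.9028 million.

2687 million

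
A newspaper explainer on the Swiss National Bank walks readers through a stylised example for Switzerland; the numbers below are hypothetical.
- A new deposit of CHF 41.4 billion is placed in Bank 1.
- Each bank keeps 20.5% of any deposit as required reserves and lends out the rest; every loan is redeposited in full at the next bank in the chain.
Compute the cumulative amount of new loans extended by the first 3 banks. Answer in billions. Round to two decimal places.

Bank i lends (1 − rr)^i of the original deposit: Bank 1 lends 41.4·0.7950 = 32.9130, Bank 2 lends 41.4·0.7950² ≈ 26.1658, and so on.
Summing a geometric series: total = 41.4·[0.7950·(1 − 0.7950^3) / (1 − 0.7950)] ≈ 79.8807 billion.

CHF 79.88 billion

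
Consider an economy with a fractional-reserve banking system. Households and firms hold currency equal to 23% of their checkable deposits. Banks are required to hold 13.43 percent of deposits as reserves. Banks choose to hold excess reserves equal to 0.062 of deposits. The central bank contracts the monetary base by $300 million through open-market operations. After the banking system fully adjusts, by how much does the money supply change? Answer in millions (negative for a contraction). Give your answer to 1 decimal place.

The money multiplier is m = (1 + c) / (rr + e + c) = (1 + 0.23) / (0.1343 + 0.062 + 0.23) ≈ 2.88529.
The sale removes 300 million of base, so ΔM = m × ΔMB = 2.88529 × (−300) = -865.587 million.

-865.6 million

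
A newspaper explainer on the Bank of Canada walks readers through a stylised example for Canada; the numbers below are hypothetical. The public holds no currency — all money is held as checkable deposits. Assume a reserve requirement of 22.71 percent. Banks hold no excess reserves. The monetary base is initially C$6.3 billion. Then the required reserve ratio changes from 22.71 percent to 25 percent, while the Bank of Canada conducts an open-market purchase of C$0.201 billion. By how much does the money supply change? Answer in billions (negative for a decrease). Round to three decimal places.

-1.737 billion

Before: m₁ = 1 / (0.2271) ≈ 4.40335, MB₁ = 6.3, so M₁ = 4.40335 × 6.3 ≈ 27.7411 billion.
After: m₂ = 1 / (0.25) = 4, MB₂ = 6.3 + 0.201 = 6.501, so M₂ = 4 × 6.501 = 26.004 billion.
ΔM = M₂ − M₁ = 26.004 − 27.7411 = -1.7371 billion.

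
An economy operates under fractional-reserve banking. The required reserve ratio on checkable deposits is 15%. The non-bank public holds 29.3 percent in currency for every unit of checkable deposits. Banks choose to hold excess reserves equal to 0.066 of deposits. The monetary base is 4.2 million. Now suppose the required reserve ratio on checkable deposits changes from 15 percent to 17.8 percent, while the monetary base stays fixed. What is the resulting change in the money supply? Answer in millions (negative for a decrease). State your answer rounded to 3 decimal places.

-0.556 million

Initially m₁ = (1 + 0.293) / (0.15 + 0.066 + 0.293) ≈ 2.54028, so M₁ = 2.54028 × 4.2 ≈ 10.6692 million.
After the change m₂ = (1 + 0.293) / (0.178 + 0.066 + 0.293) ≈ 2.40782, so M₂ = 2.40782 × 4.2 ≈ 10.1128 million.
ΔM = M₂ − M₁ = 10.1128 − 10.6692 = -0.5564 million.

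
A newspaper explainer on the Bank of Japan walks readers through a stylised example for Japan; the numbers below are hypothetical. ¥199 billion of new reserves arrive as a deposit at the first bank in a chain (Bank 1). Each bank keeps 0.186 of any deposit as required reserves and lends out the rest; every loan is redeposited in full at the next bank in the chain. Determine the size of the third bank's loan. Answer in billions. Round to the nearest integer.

¥107 billion

Each bank lends a fraction (1 − rr) = 0.8140 of the deposit it receives, so Bank 3 receives 199·0.8140^2 and lends 199·0.8140^3 ≈ 107.3313 billion.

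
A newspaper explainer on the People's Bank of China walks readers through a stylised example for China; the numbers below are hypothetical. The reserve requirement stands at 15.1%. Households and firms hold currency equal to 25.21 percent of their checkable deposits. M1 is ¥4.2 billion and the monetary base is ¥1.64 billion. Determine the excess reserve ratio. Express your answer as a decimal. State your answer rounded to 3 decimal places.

0.086

Using m = M/MB = 4.2/1.64 ≈ 2.560976. Since m = (1 + c)/(c + rr + e), the denominator satisfies c + rr + e = (1 + c)/m = (1 + 0.2521) / 2.560976 ≈ 0.488915.
With c = 0.2521 and rr = 0.151, the excess reserve ratio is 0.488915 − 0.2521 − 0.151 = 0.085815.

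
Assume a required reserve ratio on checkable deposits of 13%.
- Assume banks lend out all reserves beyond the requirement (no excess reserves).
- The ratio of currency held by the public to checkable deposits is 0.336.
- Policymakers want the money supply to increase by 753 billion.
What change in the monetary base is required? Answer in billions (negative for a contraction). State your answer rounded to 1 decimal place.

262.6 billion

The money multiplier is m = (1 + c) / (rr + c) = (1 + 0.336) / (0.13 + 0.336) ≈ 2.86695.
ΔMB = ΔM / m = (+753) / 2.86695 ≈ 262.6485 billion.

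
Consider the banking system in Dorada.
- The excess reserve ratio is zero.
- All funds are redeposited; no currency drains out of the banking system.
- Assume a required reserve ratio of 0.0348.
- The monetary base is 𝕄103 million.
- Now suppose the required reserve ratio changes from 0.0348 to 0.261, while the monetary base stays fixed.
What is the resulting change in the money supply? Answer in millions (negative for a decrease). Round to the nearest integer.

-2565 million

Initially m₁ = 1 / (0.0348) ≈ 28.7356, so M₁ = 28.7356 × 103 = 2959.7668 million.
After the change m₂ = 1 / (0.261) ≈ 3.8314, so M₂ = 3.8314 × 103 = 394.6342 million.
ΔM = M₂ − M₁ = 394.6342 − 2959.7668 = -2565.1326 million.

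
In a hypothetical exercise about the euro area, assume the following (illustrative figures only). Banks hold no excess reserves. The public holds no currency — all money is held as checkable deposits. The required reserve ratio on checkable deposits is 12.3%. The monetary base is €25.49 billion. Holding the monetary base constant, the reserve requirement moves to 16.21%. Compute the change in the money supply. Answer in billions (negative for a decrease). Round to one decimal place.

-50.0 billion

Initially m₁ = 1 / (0.123) ≈ 8.1301, so M₁ = 8.1301 × 25.49 ≈ 207.2362 billion.
After the change m₂ = 1 / (0.1621) ≈ 6.1690, so M₂ = 6.1690 × 25.49 ≈ 157.2478 billion.
ΔM = M₂ − M₁ = 157.2478 − 207.2362 = -49.9884 billion.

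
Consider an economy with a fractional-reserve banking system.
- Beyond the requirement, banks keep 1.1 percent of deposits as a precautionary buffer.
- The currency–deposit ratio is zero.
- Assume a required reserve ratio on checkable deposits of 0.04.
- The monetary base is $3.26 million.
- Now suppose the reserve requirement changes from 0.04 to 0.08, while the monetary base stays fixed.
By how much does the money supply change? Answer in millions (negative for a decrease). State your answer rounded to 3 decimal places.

-28.097 million

Initially m₁ = 1 / (0.04 + 0.011) ≈ 19.60784, so M₁ = 19.60784 × 3.26 ≈ 63.9216 million.
After the change m₂ = 1 / (0.08 + 0.011) ≈ 10.98901, so M₂ = 10.98901 × 3.26 ≈ 35.8242 million.
ΔM = M₂ − M₁ = 35.8242 − 63.9216 = -28.0974 million.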